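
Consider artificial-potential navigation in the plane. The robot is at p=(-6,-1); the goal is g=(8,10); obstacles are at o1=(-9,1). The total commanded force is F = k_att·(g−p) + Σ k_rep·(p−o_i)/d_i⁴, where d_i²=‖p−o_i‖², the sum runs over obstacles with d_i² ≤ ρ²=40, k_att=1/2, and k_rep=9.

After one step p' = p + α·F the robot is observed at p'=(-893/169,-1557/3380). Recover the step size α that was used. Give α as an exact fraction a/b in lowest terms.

F_att = 1/2·(g−p) = 1/2·(14,11) = (7.0000,5.5000)
o1: d²=13 ≤ ρ²=40; F_rep = 9·(3,-2)/13² = (0.1598,-0.1065)
F = F_att + ΣF_rep = (7.1598,5.3935)
Δp = p'−p = (0.7160,0.5393); α = Δx/Fx = (121/169) / (1210/169) = 1/10
check: Δy/Fy = (1823/3380) / (1823/338) = 1/10 ✓

α = 1/10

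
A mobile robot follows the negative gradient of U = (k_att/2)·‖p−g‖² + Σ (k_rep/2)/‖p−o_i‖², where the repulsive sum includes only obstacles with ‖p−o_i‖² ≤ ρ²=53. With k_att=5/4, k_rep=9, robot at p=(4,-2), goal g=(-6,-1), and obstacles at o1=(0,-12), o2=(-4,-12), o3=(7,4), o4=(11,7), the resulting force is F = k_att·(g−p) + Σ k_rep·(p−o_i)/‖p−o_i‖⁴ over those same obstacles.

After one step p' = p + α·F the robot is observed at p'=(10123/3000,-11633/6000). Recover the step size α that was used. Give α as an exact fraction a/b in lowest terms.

F_att = 5/4·(g−p) = 5/4·(-10,1) = (-12.5000,1.2500)
o1: d²=116 > ρ²=53 → inactive
o2: d²=164 > ρ²=53 → inactive
o3: d²=45 ≤ ρ²=53; F_rep = 9·(-3,-6)/45² = (-0.0133,-0.0267)
o4: d²=130 > ρ²=53 → inactive
F = F_att + ΣF_rep = (-12.5133,1.2233)
Δp = p'−p = (-0.6257,0.0612); α = Δx/Fx = (-1877/3000) / (-1877/150) = 1/20
check: Δy/Fy = (367/6000) / (367/300) = 1/20 ✓

α = 1/20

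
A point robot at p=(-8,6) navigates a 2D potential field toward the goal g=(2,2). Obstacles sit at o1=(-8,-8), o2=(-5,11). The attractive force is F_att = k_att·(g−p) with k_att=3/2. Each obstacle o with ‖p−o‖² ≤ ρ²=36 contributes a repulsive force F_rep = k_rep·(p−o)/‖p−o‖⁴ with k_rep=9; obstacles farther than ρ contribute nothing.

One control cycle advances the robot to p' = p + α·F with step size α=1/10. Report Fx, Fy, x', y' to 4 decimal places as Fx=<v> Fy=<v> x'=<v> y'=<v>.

F_att = 3/2·(g−p) = 3/2·(10,-4) = (15.0000,-6.0000)
o1: d²=196 > ρ²=36 → inactive
o2: d²=34 ≤ ρ²=36; F_rep = 9·(-3,-5)/34² = (-0.0234,-0.0389)
F = F_att + ΣF_rep = (14.9766,-6.0389)
p' = p + 1/10·F = (-6.5023,5.3961)

Fx=14.9766 Fy=-6.0389 x'=-6.5023 y'=5.3961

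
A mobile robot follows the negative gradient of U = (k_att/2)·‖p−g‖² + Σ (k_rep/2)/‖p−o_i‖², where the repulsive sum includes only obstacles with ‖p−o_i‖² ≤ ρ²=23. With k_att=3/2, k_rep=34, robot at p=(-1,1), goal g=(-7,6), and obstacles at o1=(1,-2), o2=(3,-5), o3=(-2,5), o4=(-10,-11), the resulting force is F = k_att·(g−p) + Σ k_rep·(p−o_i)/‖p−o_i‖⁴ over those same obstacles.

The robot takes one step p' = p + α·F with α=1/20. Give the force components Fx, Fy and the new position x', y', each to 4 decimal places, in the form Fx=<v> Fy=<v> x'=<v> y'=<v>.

F_att = 3/2·(g−p) = 3/2·(-6,5) = (-9.0000,7.5000)
o1: d²=13 ≤ ρ²=23; F_rep = 34·(-2,3)/13² = (-0.4024,0.6036)
o2: d²=52 > ρ²=23 → inactive
o3: d²=17 ≤ ρ²=23; F_rep = 34·(1,-4)/17² = (0.1176,-0.4706)
o4: d²=225 > ρ²=23 → inactive
F = F_att + ΣF_rep = (-9.2847,7.6330)
p' = p + 1/20·F = (-1.4642,1.3816)

Fx=-9.2847 Fy=7.6330 x'=-1.4642 y'=1.3816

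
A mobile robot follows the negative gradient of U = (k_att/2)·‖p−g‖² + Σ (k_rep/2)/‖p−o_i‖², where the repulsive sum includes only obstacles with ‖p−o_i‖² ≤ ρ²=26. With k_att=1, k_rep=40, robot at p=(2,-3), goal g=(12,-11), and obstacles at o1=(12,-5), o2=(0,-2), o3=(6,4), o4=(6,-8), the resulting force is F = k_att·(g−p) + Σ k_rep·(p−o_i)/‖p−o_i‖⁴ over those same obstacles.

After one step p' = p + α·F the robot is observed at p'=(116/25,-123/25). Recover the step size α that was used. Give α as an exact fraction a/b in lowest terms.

α = 1/5

F_att = 1·(g−p) = 1·(10,-8) = (10.0000,-8.0000)
o1: d²=104 > ρ²=26 → inactive
o2: d²=5 ≤ ρ²=26; F_rep = 40·(2,-1)/5² = (3.2000,-1.6000)
o3: d²=65 > ρ²=26 → inactive
o4: d²=41 > ρ²=26 → inactive
F = F_att + ΣF_rep = (13.2000,-9.6000)
Δp = p'−p = (2.6400,-1.9200); α = Δx/Fx = (66/25) / (66/5) = 1/5
check: Δy/Fy = (-48/25) / (-48/5) = 1/5 ✓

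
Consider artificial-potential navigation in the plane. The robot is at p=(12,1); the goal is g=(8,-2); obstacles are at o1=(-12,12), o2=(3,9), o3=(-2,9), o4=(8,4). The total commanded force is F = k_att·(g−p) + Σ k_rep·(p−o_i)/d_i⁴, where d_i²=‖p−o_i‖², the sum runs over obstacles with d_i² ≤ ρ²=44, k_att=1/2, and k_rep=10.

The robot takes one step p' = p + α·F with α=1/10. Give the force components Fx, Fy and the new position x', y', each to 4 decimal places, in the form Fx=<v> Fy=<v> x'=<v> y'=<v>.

Fx=-1.9360 Fy=-1.5480 x'=11.8064 y'=0.8452

F_att = 1/2·(g−p) = 1/2·(-4,-3) = (-2.0000,-1.5000)
o1: d²=697 > ρ²=44 → inactive
o2: d²=145 > ρ²=44 → inactive
o3: d²=260 > ρ²=44 → inactive
o4: d²=25 ≤ ρ²=44; F_rep = 10·(4,-3)/25² = (0.0640,-0.0480)
F = F_att + ΣF_rep = (-1.9360,-1.5480)
p' = p + 1/10·F = (11.8064,0.8452)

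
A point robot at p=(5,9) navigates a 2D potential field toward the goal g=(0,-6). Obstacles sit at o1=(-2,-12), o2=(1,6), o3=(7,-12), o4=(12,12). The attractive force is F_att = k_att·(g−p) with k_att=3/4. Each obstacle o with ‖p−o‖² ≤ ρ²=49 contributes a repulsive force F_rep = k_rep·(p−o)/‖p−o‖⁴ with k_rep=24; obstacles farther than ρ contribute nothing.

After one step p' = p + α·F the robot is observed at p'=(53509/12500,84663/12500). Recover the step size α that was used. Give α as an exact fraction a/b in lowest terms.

α = 1/5

F_att = 3/4·(g−p) = 3/4·(-5,-15) = (-3.7500,-11.2500)
o1: d²=490 > ρ²=49 → inactive
o2: d²=25 ≤ ρ²=49; F_rep = 24·(4,3)/25² = (0.1536,0.1152)
o3: d²=445 > ρ²=49 → inactive
o4: d²=58 > ρ²=49 → inactive
F = F_att + ΣF_rep = (-3.5964,-11.1348)
Δp = p'−p = (-0.7193,-2.2270); α = Δx/Fx = (-8991/12500) / (-8991/2500) = 1/5
check: Δy/Fy = (-27837/12500) / (-27837/2500) = 1/5 ✓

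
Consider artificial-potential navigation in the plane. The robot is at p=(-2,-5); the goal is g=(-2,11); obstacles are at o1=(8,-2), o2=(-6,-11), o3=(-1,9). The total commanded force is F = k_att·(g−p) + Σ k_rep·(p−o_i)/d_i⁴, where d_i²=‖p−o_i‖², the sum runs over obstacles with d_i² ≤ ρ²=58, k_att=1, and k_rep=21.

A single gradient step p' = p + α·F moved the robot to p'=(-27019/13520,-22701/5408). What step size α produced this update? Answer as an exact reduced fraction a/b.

α = 1/20

F_att = 1·(g−p) = 1·(0,16) = (0.0000,16.0000)
o1: d²=109 > ρ²=58 → inactive
o2: d²=52 ≤ ρ²=58; F_rep = 21·(4,6)/52² = (0.0311,0.0466)
o3: d²=197 > ρ²=58 → inactive
F = F_att + ΣF_rep = (0.0311,16.0466)
Δp = p'−p = (0.0016,0.8023); α = Δx/Fx = (21/13520) / (21/676) = 1/20
check: Δy/Fy = (4339/5408) / (21695/1352) = 1/20 ✓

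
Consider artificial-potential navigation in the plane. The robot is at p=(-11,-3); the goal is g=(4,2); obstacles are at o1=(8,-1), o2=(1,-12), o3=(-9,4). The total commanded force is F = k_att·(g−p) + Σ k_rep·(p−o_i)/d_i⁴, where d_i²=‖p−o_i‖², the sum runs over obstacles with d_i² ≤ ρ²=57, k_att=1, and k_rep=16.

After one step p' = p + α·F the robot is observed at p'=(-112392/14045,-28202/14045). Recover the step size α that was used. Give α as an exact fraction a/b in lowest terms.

F_att = 1·(g−p) = 1·(15,5) = (15.0000,5.0000)
o1: d²=365 > ρ²=57 → inactive
o2: d²=225 > ρ²=57 → inactive
o3: d²=53 ≤ ρ²=57; F_rep = 16·(-2,-7)/53² = (-0.0114,-0.0399)
F = F_att + ΣF_rep = (14.9886,4.9601)
Δp = p'−p = (2.9977,0.9920); α = Δx/Fx = (42103/14045) / (42103/2809) = 1/5
check: Δy/Fy = (13933/14045) / (13933/2809) = 1/5 ✓

α = 1/5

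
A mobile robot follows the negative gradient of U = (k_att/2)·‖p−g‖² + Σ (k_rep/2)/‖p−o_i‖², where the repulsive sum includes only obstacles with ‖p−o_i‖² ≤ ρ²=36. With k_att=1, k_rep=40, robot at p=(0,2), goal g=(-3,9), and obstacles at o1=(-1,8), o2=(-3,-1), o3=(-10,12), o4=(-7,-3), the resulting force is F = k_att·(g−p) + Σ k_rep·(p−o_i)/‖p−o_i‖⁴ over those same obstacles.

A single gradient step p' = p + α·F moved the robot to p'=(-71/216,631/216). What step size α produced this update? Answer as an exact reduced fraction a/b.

F_att = 1·(g−p) = 1·(-3,7) = (-3.0000,7.0000)
o1: d²=37 > ρ²=36 → inactive
o2: d²=18 ≤ ρ²=36; F_rep = 40·(3,3)/18² = (0.3704,0.3704)
o3: d²=200 > ρ²=36 → inactive
o4: d²=74 > ρ²=36 → inactive
F = F_att + ΣF_rep = (-2.6296,7.3704)
Δp = p'−p = (-0.3287,0.9213); α = Δx/Fx = (-71/216) / (-71/27) = 1/8
check: Δy/Fy = (199/216) / (199/27) = 1/8 ✓

α = 1/8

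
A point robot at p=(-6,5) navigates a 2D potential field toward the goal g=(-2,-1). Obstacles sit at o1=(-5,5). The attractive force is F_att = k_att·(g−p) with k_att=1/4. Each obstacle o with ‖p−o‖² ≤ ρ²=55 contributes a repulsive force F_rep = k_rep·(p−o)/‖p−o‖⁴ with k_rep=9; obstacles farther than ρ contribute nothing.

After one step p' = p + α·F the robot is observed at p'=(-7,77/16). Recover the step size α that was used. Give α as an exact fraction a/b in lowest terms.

F_att = 1/4·(g−p) = 1/4·(4,-6) = (1.0000,-1.5000)
o1: d²=1 ≤ ρ²=55; F_rep = 9·(-1,0)/1² = (-9.0000,0.0000)
F = F_att + ΣF_rep = (-8.0000,-1.5000)
Δp = p'−p = (-1.0000,-0.1875); α = Δx/Fx = (-1) / (-8) = 1/8
check: Δy/Fy = (-3/16) / (-3/2) = 1/8 ✓

α = 1/8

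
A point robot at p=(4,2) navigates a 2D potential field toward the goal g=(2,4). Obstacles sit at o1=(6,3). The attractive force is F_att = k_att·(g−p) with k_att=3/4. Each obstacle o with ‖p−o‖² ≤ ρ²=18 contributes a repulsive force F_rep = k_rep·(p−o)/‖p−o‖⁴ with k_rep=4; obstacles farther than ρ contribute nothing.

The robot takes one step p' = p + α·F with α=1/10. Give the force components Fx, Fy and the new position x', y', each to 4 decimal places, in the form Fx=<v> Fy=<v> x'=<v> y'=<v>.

F_att = 3/4·(g−p) = 3/4·(-2,2) = (-1.5000,1.5000)
o1: d²=5 ≤ ρ²=18; F_rep = 4·(-2,-1)/5² = (-0.3200,-0.1600)
F = F_att + ΣF_rep = (-1.8200,1.3400)
p' = p + 1/10·F = (3.8180,2.1340)

Fx=-1.8200 Fy=1.3400 x'=3.8180 y'=2.1340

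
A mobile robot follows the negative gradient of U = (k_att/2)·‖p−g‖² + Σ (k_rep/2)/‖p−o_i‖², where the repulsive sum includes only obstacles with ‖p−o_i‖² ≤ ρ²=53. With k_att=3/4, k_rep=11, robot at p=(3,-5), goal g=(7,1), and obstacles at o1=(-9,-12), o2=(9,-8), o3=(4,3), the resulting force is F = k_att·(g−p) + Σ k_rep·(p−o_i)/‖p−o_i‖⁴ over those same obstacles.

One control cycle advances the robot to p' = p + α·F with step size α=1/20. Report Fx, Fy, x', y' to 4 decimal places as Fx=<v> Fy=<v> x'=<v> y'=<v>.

F_att = 3/4·(g−p) = 3/4·(4,6) = (3.0000,4.5000)
o1: d²=193 > ρ²=53 → inactive
o2: d²=45 ≤ ρ²=53; F_rep = 11·(-6,3)/45² = (-0.0326,0.0163)
o3: d²=65 > ρ²=53 → inactive
F = F_att + ΣF_rep = (2.9674,4.5163)
p' = p + 1/20·F = (3.1484,-4.7742)

Fx=2.9674 Fy=4.5163 x'=3.1484 y'=-4.7742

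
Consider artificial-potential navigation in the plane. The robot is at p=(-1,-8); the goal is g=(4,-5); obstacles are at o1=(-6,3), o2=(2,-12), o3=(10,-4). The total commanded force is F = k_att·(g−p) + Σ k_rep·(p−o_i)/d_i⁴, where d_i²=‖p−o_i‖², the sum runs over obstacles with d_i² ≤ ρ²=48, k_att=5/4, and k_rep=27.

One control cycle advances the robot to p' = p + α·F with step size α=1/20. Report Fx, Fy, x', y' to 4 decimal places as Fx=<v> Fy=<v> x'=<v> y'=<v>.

F_att = 5/4·(g−p) = 5/4·(5,3) = (6.2500,3.7500)
o1: d²=146 > ρ²=48 → inactive
o2: d²=25 ≤ ρ²=48; F_rep = 27·(-3,4)/25² = (-0.1296,0.1728)
o3: d²=137 > ρ²=48 → inactive
F = F_att + ΣF_rep = (6.1204,3.9228)
p' = p + 1/20·F = (-0.6940,-7.8039)

Fx=6.1204 Fy=3.9228 x'=-0.6940 y'=-7.8039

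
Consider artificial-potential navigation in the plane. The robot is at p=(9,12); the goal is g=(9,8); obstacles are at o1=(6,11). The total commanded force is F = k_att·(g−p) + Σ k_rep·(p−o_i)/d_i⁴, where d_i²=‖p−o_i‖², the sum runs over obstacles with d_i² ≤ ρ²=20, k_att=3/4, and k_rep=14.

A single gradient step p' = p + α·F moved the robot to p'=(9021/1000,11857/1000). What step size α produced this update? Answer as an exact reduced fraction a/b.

α = 1/20

F_att = 3/4·(g−p) = 3/4·(0,-4) = (0.0000,-3.0000)
o1: d²=10 ≤ ρ²=20; F_rep = 14·(3,1)/10² = (0.4200,0.1400)
F = F_att + ΣF_rep = (0.4200,-2.8600)
Δp = p'−p = (0.0210,-0.1430); α = Δx/Fx = (21/1000) / (21/50) = 1/20
check: Δy/Fy = (-143/1000) / (-143/50) = 1/20 ✓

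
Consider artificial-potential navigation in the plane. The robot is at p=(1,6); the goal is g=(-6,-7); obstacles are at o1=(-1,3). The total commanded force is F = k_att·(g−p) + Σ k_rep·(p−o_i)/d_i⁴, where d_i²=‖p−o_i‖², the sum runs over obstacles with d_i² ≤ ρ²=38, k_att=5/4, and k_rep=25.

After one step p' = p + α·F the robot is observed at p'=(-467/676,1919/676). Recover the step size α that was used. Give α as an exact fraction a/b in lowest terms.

F_att = 5/4·(g−p) = 5/4·(-7,-13) = (-8.7500,-16.2500)
o1: d²=13 ≤ ρ²=38; F_rep = 25·(2,3)/13² = (0.2959,0.4438)
F = F_att + ΣF_rep = (-8.4541,-15.8062)
Δp = p'−p = (-1.6908,-3.1612); α = Δx/Fx = (-1143/676) / (-5715/676) = 1/5
check: Δy/Fy = (-2137/676) / (-10685/676) = 1/5 ✓

α = 1/5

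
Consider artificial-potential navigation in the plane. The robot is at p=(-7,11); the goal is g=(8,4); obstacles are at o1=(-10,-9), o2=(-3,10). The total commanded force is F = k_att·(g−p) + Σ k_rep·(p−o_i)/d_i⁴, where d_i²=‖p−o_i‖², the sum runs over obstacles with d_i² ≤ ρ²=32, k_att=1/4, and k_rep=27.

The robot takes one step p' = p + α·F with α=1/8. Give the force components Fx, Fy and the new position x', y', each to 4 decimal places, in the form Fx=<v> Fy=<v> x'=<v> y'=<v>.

F_att = 1/4·(g−p) = 1/4·(15,-7) = (3.7500,-1.7500)
o1: d²=409 > ρ²=32 → inactive
o2: d²=17 ≤ ρ²=32; F_rep = 27·(-4,1)/17² = (-0.3737,0.0934)
F = F_att + ΣF_rep = (3.3763,-1.6566)
p' = p + 1/8·F = (-6.5780,10.7929)

Fx=3.3763 Fy=-1.6566 x'=-6.5780 y'=10.7929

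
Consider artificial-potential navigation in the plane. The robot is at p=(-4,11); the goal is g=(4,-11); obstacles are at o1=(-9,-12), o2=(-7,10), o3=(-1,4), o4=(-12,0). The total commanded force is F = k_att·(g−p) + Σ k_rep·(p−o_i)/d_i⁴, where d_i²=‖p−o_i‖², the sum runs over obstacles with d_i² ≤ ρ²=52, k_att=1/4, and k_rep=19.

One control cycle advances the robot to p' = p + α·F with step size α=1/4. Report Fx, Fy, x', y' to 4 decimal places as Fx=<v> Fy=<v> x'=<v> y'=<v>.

Fx=2.5700 Fy=-5.3100 x'=-3.3575 y'=9.6725

F_att = 1/4·(g−p) = 1/4·(8,-22) = (2.0000,-5.5000)
o1: d²=554 > ρ²=52 → inactive
o2: d²=10 ≤ ρ²=52; F_rep = 19·(3,1)/10² = (0.5700,0.1900)
o3: d²=58 > ρ²=52 → inactive
o4: d²=185 > ρ²=52 → inactive
F = F_att + ΣF_rep = (2.5700,-5.3100)
p' = p + 1/4·F = (-3.3575,9.6725)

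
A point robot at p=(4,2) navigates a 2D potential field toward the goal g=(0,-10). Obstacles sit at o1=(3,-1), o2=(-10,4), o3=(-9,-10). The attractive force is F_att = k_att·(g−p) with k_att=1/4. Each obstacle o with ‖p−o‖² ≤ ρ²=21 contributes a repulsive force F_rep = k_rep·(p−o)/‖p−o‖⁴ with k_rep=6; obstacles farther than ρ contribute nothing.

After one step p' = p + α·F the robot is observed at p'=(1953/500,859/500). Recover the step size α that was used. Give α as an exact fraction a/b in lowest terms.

F_att = 1/4·(g−p) = 1/4·(-4,-12) = (-1.0000,-3.0000)
o1: d²=10 ≤ ρ²=21; F_rep = 6·(1,3)/10² = (0.0600,0.1800)
o2: d²=200 > ρ²=21 → inactive
o3: d²=313 > ρ²=21 → inactive
F = F_att + ΣF_rep = (-0.9400,-2.8200)
Δp = p'−p = (-0.0940,-0.2820); α = Δx/Fx = (-47/500) / (-47/50) = 1/10
check: Δy/Fy = (-141/500) / (-141/50) = 1/10 ✓

α = 1/10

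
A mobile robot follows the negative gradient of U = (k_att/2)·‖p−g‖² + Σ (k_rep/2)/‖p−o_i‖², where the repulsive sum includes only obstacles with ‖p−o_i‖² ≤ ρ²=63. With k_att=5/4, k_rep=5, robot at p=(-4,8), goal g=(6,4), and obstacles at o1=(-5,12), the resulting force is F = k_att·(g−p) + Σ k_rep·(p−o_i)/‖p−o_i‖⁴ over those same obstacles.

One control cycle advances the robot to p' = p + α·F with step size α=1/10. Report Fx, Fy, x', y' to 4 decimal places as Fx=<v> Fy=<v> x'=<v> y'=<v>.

F_att = 5/4·(g−p) = 5/4·(10,-4) = (12.5000,-5.0000)
o1: d²=17 ≤ ρ²=63; F_rep = 5·(1,-4)/17² = (0.0173,-0.0692)
F = F_att + ΣF_rep = (12.5173,-5.0692)
p' = p + 1/10·F = (-2.7483,7.4931)

Fx=12.5173 Fy=-5.0692 x'=-2.7483 y'=7.4931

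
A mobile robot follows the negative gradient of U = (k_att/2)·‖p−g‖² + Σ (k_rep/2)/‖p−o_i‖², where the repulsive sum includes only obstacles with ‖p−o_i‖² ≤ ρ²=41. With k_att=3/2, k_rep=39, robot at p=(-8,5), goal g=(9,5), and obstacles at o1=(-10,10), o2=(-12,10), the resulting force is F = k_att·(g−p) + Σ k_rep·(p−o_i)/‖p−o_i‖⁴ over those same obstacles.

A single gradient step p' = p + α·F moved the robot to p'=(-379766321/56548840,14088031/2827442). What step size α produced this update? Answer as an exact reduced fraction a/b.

α = 1/20

F_att = 3/2·(g−p) = 3/2·(17,0) = (25.5000,0.0000)
o1: d²=29 ≤ ρ²=41; F_rep = 39·(2,-5)/29² = (0.0927,-0.2319)
o2: d²=41 ≤ ρ²=41; F_rep = 39·(4,-5)/41² = (0.0928,-0.1160)
F = F_att + ΣF_rep = (25.6855,-0.3479)
Δp = p'−p = (1.2843,-0.0174); α = Δx/Fx = (72624399/56548840) / (72624399/2827442) = 1/20
check: Δy/Fy = (-49179/2827442) / (-491790/1413721) = 1/20 ✓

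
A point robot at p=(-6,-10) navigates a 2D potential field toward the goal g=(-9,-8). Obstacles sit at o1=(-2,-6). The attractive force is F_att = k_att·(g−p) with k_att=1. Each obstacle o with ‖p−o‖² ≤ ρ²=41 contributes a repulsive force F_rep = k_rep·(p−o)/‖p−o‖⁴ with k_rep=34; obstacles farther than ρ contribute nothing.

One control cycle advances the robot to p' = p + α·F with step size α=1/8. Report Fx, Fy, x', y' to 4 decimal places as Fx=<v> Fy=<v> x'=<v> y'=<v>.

Fx=-3.1328 Fy=1.8672 x'=-6.3916 y'=-9.7666

F_att = 1·(g−p) = 1·(-3,2) = (-3.0000,2.0000)
o1: d²=32 ≤ ρ²=41; F_rep = 34·(-4,-4)/32² = (-0.1328,-0.1328)
F = F_att + ΣF_rep = (-3.1328,1.8672)
p' = p + 1/8·F = (-6.3916,-9.7666)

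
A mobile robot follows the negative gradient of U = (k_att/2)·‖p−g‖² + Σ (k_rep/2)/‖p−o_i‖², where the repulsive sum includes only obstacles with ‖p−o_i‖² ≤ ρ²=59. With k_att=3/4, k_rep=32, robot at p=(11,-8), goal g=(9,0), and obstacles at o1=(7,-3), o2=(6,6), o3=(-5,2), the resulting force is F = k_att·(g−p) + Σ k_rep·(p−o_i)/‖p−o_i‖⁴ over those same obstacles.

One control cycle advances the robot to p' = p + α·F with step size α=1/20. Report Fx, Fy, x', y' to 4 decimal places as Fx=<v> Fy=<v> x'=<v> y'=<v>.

Fx=-1.4239 Fy=5.9048 x'=10.9288 y'=-7.7048

F_att = 3/4·(g−p) = 3/4·(-2,8) = (-1.5000,6.0000)
o1: d²=41 ≤ ρ²=59; F_rep = 32·(4,-5)/41² = (0.0761,-0.0952)
o2: d²=221 > ρ²=59 → inactive
o3: d²=356 > ρ²=59 → inactive
F = F_att + ΣF_rep = (-1.4239,5.9048)
p' = p + 1/20·F = (10.9288,-7.7048)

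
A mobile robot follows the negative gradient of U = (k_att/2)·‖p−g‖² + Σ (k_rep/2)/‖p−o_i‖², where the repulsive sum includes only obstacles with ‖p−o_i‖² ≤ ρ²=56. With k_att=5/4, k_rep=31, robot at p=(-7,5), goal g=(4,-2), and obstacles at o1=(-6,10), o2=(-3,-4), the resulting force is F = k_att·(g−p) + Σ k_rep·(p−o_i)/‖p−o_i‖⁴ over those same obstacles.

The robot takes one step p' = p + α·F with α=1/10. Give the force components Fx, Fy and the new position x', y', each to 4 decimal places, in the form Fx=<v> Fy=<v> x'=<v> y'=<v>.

Fx=13.7041 Fy=-8.9793 x'=-5.6296 y'=4.1021

F_att = 5/4·(g−p) = 5/4·(11,-7) = (13.7500,-8.7500)
o1: d²=26 ≤ ρ²=56; F_rep = 31·(-1,-5)/26² = (-0.0459,-0.2293)
o2: d²=97 > ρ²=56 → inactive
F = F_att + ΣF_rep = (13.7041,-8.9793)
p' = p + 1/10·F = (-5.6296,4.1021)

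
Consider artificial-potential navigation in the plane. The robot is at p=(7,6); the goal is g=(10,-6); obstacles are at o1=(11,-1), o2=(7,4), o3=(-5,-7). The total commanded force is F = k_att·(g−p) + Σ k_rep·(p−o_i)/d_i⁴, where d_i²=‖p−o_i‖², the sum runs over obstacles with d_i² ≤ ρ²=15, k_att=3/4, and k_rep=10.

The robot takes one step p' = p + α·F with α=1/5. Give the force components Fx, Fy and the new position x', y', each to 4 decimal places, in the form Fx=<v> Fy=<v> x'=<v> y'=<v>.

Fx=2.2500 Fy=-7.7500 x'=7.4500 y'=4.4500

F_att = 3/4·(g−p) = 3/4·(3,-12) = (2.2500,-9.0000)
o1: d²=65 > ρ²=15 → inactive
o2: d²=4 ≤ ρ²=15; F_rep = 10·(0,2)/4² = (0.0000,1.2500)
o3: d²=313 > ρ²=15 → inactive
F = F_att + ΣF_rep = (2.2500,-7.7500)
p' = p + 1/5·F = (7.4500,4.4500)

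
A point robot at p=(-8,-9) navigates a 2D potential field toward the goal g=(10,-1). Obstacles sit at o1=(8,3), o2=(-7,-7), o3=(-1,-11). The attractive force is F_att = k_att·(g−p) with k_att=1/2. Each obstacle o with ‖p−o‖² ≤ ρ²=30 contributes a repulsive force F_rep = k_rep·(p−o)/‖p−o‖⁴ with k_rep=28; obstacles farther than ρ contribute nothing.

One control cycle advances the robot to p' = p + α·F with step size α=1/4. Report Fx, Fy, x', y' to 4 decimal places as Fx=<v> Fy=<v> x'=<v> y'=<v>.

F_att = 1/2·(g−p) = 1/2·(18,8) = (9.0000,4.0000)
o1: d²=400 > ρ²=30 → inactive
o2: d²=5 ≤ ρ²=30; F_rep = 28·(-1,-2)/5² = (-1.1200,-2.2400)
o3: d²=53 > ρ²=30 → inactive
F = F_att + ΣF_rep = (7.8800,1.7600)
p' = p + 1/4·F = (-6.0300,-8.5600)

Fx=7.8800 Fy=1.7600 x'=-6.0300 y'=-8.5600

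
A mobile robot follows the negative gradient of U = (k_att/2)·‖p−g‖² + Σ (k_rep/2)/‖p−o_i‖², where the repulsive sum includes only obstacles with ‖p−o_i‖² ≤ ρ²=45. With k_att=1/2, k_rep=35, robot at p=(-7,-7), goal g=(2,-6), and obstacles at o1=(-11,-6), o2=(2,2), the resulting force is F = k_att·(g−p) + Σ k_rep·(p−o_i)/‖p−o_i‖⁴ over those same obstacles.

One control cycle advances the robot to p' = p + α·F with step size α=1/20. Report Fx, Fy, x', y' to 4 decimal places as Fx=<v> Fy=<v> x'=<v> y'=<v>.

Fx=4.9844 Fy=0.3789 x'=-6.7508 y'=-6.9811

F_att = 1/2·(g−p) = 1/2·(9,1) = (4.5000,0.5000)
o1: d²=17 ≤ ρ²=45; F_rep = 35·(4,-1)/17² = (0.4844,-0.1211)
o2: d²=162 > ρ²=45 → inactive
F = F_att + ΣF_rep = (4.9844,0.3789)
p' = p + 1/20·F = (-6.7508,-6.9811)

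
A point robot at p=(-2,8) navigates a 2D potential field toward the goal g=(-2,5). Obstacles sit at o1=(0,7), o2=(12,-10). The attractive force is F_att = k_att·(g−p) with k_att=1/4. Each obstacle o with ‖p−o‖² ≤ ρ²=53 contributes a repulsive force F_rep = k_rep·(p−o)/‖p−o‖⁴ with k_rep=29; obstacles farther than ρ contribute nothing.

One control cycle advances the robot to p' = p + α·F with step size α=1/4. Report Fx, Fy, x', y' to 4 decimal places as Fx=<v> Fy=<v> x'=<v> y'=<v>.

F_att = 1/4·(g−p) = 1/4·(0,-3) = (0.0000,-0.7500)
o1: d²=5 ≤ ρ²=53; F_rep = 29·(-2,1)/5² = (-2.3200,1.1600)
o2: d²=520 > ρ²=53 → inactive
F = F_att + ΣF_rep = (-2.3200,0.4100)
p' = p + 1/4·F = (-2.5800,8.1025)

Fx=-2.3200 Fy=0.4100 x'=-2.5800 y'=8.1025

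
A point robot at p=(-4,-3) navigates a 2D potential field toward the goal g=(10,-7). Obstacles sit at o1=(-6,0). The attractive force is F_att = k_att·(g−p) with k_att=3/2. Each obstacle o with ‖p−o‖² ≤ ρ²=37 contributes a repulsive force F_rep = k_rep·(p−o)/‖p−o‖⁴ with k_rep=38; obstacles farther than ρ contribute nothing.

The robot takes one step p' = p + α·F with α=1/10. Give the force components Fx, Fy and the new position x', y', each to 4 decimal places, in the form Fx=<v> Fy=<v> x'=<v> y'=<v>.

F_att = 3/2·(g−p) = 3/2·(14,-4) = (21.0000,-6.0000)
o1: d²=13 ≤ ρ²=37; F_rep = 38·(2,-3)/13² = (0.4497,-0.6746)
F = F_att + ΣF_rep = (21.4497,-6.6746)
p' = p + 1/10·F = (-1.8550,-3.6675)

Fx=21.4497 Fy=-6.6746 x'=-1.8550 y'=-3.6675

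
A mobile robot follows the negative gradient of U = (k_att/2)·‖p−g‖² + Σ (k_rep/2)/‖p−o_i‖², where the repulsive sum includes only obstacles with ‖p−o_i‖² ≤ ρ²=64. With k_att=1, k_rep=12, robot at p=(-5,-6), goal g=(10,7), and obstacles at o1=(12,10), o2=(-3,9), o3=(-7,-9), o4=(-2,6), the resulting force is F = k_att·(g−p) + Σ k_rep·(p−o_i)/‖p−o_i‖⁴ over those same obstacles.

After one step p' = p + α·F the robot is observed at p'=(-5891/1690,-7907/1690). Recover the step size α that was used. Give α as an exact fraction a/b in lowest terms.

α = 1/10

F_att = 1·(g−p) = 1·(15,13) = (15.0000,13.0000)
o1: d²=545 > ρ²=64 → inactive
o2: d²=229 > ρ²=64 → inactive
o3: d²=13 ≤ ρ²=64; F_rep = 12·(2,3)/13² = (0.1420,0.2130)
o4: d²=153 > ρ²=64 → inactive
F = F_att + ΣF_rep = (15.1420,13.2130)
Δp = p'−p = (1.5142,1.3213); α = Δx/Fx = (2559/1690) / (2559/169) = 1/10
check: Δy/Fy = (2233/1690) / (2233/169) = 1/10 ✓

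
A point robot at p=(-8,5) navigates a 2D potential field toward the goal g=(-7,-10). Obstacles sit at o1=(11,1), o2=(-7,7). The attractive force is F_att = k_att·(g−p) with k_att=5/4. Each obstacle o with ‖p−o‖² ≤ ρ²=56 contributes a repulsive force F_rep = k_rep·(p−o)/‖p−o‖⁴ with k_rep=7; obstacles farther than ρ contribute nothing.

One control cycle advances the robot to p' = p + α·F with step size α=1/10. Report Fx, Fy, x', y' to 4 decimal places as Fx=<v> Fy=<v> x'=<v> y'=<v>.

Fx=0.9700 Fy=-19.3100 x'=-7.9030 y'=3.0690

F_att = 5/4·(g−p) = 5/4·(1,-15) = (1.2500,-18.7500)
o1: d²=377 > ρ²=56 → inactive
o2: d²=5 ≤ ρ²=56; F_rep = 7·(-1,-2)/5² = (-0.2800,-0.5600)
F = F_att + ΣF_rep = (0.9700,-19.3100)
p' = p + 1/10·F = (-7.9030,3.0690)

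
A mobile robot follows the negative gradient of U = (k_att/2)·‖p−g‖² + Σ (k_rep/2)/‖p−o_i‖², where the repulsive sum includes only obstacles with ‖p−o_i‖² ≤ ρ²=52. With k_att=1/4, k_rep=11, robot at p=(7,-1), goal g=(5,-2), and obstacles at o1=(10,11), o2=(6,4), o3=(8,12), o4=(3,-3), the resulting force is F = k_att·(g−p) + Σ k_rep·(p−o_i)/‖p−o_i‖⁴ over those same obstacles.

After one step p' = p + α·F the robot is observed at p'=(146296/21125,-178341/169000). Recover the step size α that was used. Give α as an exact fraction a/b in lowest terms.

F_att = 1/4·(g−p) = 1/4·(-2,-1) = (-0.5000,-0.2500)
o1: d²=153 > ρ²=52 → inactive
o2: d²=26 ≤ ρ²=52; F_rep = 11·(1,-5)/26² = (0.0163,-0.0814)
o3: d²=170 > ρ²=52 → inactive
o4: d²=20 ≤ ρ²=52; F_rep = 11·(4,2)/20² = (0.1100,0.0550)
F = F_att + ΣF_rep = (-0.3737,-0.2764)
Δp = p'−p = (-0.0747,-0.0553); α = Δx/Fx = (-1579/21125) / (-1579/4225) = 1/5
check: Δy/Fy = (-9341/169000) / (-9341/33800) = 1/5 ✓

α = 1/5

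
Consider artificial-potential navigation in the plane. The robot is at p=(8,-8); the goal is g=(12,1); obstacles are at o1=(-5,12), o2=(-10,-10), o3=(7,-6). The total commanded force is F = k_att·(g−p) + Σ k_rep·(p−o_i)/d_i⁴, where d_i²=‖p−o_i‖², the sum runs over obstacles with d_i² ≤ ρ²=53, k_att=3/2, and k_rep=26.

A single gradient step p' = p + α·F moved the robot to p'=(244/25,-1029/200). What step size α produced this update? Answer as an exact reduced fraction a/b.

α = 1/4

F_att = 3/2·(g−p) = 3/2·(4,9) = (6.0000,13.5000)
o1: d²=569 > ρ²=53 → inactive
o2: d²=328 > ρ²=53 → inactive
o3: d²=5 ≤ ρ²=53; F_rep = 26·(1,-2)/5² = (1.0400,-2.0800)
F = F_att + ΣF_rep = (7.0400,11.4200)
Δp = p'−p = (1.7600,2.8550); α = Δx/Fx = (44/25) / (176/25) = 1/4
check: Δy/Fy = (571/200) / (571/50) = 1/4 ✓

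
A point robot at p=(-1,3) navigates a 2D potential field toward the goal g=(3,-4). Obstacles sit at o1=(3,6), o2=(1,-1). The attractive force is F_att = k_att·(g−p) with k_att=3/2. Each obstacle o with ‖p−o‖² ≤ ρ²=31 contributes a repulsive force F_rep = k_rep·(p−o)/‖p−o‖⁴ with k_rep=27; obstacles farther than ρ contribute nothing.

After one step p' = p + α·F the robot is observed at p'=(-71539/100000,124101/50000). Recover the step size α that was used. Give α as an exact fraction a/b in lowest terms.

α = 1/20

F_att = 3/2·(g−p) = 3/2·(4,-7) = (6.0000,-10.5000)
o1: d²=25 ≤ ρ²=31; F_rep = 27·(-4,-3)/25² = (-0.1728,-0.1296)
o2: d²=20 ≤ ρ²=31; F_rep = 27·(-2,4)/20² = (-0.1350,0.2700)
F = F_att + ΣF_rep = (5.6922,-10.3596)
Δp = p'−p = (0.2846,-0.5180); α = Δx/Fx = (28461/100000) / (28461/5000) = 1/20
check: Δy/Fy = (-25899/50000) / (-25899/2500) = 1/20 ✓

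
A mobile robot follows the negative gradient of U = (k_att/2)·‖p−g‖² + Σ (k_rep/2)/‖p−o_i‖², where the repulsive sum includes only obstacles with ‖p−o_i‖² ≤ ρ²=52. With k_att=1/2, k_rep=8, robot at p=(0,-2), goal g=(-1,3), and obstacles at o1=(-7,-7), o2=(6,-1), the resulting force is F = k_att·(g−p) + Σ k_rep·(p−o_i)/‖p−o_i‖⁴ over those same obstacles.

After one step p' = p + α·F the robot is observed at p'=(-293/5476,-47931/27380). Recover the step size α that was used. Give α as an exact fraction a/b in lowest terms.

α = 1/10

F_att = 1/2·(g−p) = 1/2·(-1,5) = (-0.5000,2.5000)
o1: d²=74 > ρ²=52 → inactive
o2: d²=37 ≤ ρ²=52; F_rep = 8·(-6,-1)/37² = (-0.0351,-0.0058)
F = F_att + ΣF_rep = (-0.5351,2.4942)
Δp = p'−p = (-0.0535,0.2494); α = Δx/Fx = (-293/5476) / (-1465/2738) = 1/10
check: Δy/Fy = (6829/27380) / (6829/2738) = 1/10 ✓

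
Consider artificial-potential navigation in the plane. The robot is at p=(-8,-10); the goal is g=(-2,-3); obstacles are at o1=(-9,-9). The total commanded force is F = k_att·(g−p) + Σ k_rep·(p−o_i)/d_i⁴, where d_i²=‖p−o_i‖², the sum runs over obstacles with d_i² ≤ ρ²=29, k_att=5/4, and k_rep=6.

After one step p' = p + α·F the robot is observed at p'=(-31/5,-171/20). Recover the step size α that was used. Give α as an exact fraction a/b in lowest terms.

F_att = 5/4·(g−p) = 5/4·(6,7) = (7.5000,8.7500)
o1: d²=2 ≤ ρ²=29; F_rep = 6·(1,-1)/2² = (1.5000,-1.5000)
F = F_att + ΣF_rep = (9.0000,7.2500)
Δp = p'−p = (1.8000,1.4500); α = Δx/Fx = (9/5) / (9) = 1/5
check: Δy/Fy = (29/20) / (29/4) = 1/5 ✓

α = 1/5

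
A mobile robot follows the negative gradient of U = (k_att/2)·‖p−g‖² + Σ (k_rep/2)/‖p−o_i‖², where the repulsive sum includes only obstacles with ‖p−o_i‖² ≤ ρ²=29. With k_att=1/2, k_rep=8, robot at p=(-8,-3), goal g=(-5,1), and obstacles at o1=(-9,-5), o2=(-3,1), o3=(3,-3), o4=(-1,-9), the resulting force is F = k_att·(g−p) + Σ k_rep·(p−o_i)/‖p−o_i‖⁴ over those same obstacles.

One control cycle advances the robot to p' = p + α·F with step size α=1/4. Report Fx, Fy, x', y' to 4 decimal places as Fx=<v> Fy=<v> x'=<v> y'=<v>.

F_att = 1/2·(g−p) = 1/2·(3,4) = (1.5000,2.0000)
o1: d²=5 ≤ ρ²=29; F_rep = 8·(1,2)/5² = (0.3200,0.6400)
o2: d²=41 > ρ²=29 → inactive
o3: d²=121 > ρ²=29 → inactive
o4: d²=85 > ρ²=29 → inactive
F = F_att + ΣF_rep = (1.8200,2.6400)
p' = p + 1/4·F = (-7.5450,-2.3400)

Fx=1.8200 Fy=2.6400 x'=-7.5450 y'=-2.3400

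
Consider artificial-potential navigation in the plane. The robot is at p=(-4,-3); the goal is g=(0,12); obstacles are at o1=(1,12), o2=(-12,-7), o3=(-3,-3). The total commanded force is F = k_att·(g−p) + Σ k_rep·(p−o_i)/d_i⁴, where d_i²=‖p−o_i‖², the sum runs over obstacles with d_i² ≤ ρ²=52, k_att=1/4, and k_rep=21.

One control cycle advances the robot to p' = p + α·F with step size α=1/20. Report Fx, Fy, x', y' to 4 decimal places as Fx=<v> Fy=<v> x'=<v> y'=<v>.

F_att = 1/4·(g−p) = 1/4·(4,15) = (1.0000,3.7500)
o1: d²=250 > ρ²=52 → inactive
o2: d²=80 > ρ²=52 → inactive
o3: d²=1 ≤ ρ²=52; F_rep = 21·(-1,0)/1² = (-21.0000,0.0000)
F = F_att + ΣF_rep = (-20.0000,3.7500)
p' = p + 1/20·F = (-5.0000,-2.8125)

Fx=-20.0000 Fy=3.7500 x'=-5.0000 y'=-2.8125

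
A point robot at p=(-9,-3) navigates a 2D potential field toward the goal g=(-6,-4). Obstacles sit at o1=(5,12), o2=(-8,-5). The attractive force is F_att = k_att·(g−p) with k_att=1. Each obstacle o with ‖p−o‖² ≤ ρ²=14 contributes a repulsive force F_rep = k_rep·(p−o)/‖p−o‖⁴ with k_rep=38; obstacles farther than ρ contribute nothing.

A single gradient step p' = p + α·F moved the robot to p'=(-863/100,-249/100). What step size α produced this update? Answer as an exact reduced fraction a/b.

F_att = 1·(g−p) = 1·(3,-1) = (3.0000,-1.0000)
o1: d²=421 > ρ²=14 → inactive
o2: d²=5 ≤ ρ²=14; F_rep = 38·(-1,2)/5² = (-1.5200,3.0400)
F = F_att + ΣF_rep = (1.4800,2.0400)
Δp = p'−p = (0.3700,0.5100); α = Δx/Fx = (37/100) / (37/25) = 1/4
check: Δy/Fy = (51/100) / (51/25) = 1/4 ✓

α = 1/4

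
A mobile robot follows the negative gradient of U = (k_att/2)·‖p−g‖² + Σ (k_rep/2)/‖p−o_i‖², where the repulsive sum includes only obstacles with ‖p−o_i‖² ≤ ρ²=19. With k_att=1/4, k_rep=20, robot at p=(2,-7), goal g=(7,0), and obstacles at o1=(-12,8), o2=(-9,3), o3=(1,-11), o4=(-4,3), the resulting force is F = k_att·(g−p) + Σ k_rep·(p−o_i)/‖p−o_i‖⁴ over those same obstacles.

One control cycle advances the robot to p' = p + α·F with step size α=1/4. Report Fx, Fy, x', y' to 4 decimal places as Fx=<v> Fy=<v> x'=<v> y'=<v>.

F_att = 1/4·(g−p) = 1/4·(5,7) = (1.2500,1.7500)
o1: d²=421 > ρ²=19 → inactive
o2: d²=221 > ρ²=19 → inactive
o3: d²=17 ≤ ρ²=19; F_rep = 20·(1,4)/17² = (0.0692,0.2768)
o4: d²=136 > ρ²=19 → inactive
F = F_att + ΣF_rep = (1.3192,2.0268)
p' = p + 1/4·F = (2.3298,-6.4933)

Fx=1.3192 Fy=2.0268 x'=2.3298 y'=-6.4933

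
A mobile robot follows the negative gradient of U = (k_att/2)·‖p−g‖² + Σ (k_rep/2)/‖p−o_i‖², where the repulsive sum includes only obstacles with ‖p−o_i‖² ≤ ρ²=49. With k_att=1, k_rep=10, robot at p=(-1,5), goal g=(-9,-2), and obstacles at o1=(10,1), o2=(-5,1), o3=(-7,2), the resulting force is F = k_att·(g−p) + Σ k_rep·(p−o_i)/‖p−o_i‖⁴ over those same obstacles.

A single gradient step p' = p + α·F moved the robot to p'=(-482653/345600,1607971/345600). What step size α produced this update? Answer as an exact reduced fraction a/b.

α = 1/20

F_att = 1·(g−p) = 1·(-8,-7) = (-8.0000,-7.0000)
o1: d²=137 > ρ²=49 → inactive
o2: d²=32 ≤ ρ²=49; F_rep = 10·(4,4)/32² = (0.0391,0.0391)
o3: d²=45 ≤ ρ²=49; F_rep = 10·(6,3)/45² = (0.0296,0.0148)
F = F_att + ΣF_rep = (-7.9313,-6.9461)
Δp = p'−p = (-0.3966,-0.3473); α = Δx/Fx = (-137053/345600) / (-137053/17280) = 1/20
check: Δy/Fy = (-120029/345600) / (-120029/17280) = 1/20 ✓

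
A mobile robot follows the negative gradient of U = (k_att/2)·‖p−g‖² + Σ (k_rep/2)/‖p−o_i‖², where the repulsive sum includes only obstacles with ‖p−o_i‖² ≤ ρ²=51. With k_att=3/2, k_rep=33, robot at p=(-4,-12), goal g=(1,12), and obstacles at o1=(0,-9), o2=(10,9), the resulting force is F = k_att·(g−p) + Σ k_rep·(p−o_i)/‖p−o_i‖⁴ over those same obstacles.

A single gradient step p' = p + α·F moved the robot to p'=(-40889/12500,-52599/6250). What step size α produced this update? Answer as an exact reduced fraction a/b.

α = 1/10

F_att = 3/2·(g−p) = 3/2·(5,24) = (7.5000,36.0000)
o1: d²=25 ≤ ρ²=51; F_rep = 33·(-4,-3)/25² = (-0.2112,-0.1584)
o2: d²=637 > ρ²=51 → inactive
F = F_att + ΣF_rep = (7.2888,35.8416)
Δp = p'−p = (0.7289,3.5842); α = Δx/Fx = (9111/12500) / (9111/1250) = 1/10
check: Δy/Fy = (22401/6250) / (22401/625) = 1/10 ✓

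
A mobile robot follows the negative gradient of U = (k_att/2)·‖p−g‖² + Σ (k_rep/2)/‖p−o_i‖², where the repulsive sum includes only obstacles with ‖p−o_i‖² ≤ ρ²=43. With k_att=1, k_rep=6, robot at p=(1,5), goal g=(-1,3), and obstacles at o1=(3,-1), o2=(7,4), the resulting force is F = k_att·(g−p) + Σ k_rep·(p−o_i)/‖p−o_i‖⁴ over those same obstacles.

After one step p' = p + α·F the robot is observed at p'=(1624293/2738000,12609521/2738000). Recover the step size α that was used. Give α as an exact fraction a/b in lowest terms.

F_att = 1·(g−p) = 1·(-2,-2) = (-2.0000,-2.0000)
o1: d²=40 ≤ ρ²=43; F_rep = 6·(-2,6)/40² = (-0.0075,0.0225)
o2: d²=37 ≤ ρ²=43; F_rep = 6·(-6,1)/37² = (-0.0263,0.0044)
F = F_att + ΣF_rep = (-2.0338,-1.9731)
Δp = p'−p = (-0.4068,-0.3946); α = Δx/Fx = (-1113707/2738000) / (-1113707/547600) = 1/5
check: Δy/Fy = (-1080479/2738000) / (-1080479/547600) = 1/5 ✓

α = 1/5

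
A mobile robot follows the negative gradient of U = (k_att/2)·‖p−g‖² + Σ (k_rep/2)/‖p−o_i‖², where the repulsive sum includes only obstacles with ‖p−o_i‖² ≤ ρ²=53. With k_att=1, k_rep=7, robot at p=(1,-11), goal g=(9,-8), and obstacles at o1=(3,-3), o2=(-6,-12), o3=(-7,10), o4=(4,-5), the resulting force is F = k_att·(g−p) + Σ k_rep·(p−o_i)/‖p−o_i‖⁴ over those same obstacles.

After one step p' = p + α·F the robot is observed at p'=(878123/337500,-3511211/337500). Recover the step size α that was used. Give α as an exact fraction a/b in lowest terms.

α = 1/5

F_att = 1·(g−p) = 1·(8,3) = (8.0000,3.0000)
o1: d²=68 > ρ²=53 → inactive
o2: d²=50 ≤ ρ²=53; F_rep = 7·(7,1)/50² = (0.0196,0.0028)
o3: d²=505 > ρ²=53 → inactive
o4: d²=45 ≤ ρ²=53; F_rep = 7·(-3,-6)/45² = (-0.0104,-0.0207)
F = F_att + ΣF_rep = (8.0092,2.9821)
Δp = p'−p = (1.6018,0.5964); α = Δx/Fx = (540623/337500) / (540623/67500) = 1/5
check: Δy/Fy = (201289/337500) / (201289/67500) = 1/5 ✓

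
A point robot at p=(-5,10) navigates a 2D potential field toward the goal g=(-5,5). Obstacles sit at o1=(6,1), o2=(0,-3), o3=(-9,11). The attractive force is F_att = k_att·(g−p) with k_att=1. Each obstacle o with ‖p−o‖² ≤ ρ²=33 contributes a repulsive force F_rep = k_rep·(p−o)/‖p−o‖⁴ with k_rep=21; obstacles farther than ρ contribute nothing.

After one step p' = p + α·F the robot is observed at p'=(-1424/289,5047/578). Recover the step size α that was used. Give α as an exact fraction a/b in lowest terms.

α = 1/4

F_att = 1·(g−p) = 1·(0,-5) = (0.0000,-5.0000)
o1: d²=202 > ρ²=33 → inactive
o2: d²=194 > ρ²=33 → inactive
o3: d²=17 ≤ ρ²=33; F_rep = 21·(4,-1)/17² = (0.2907,-0.0727)
F = F_att + ΣF_rep = (0.2907,-5.0727)
Δp = p'−p = (0.0727,-1.2682); α = Δx/Fx = (21/289) / (84/289) = 1/4
check: Δy/Fy = (-733/578) / (-1466/289) = 1/4 ✓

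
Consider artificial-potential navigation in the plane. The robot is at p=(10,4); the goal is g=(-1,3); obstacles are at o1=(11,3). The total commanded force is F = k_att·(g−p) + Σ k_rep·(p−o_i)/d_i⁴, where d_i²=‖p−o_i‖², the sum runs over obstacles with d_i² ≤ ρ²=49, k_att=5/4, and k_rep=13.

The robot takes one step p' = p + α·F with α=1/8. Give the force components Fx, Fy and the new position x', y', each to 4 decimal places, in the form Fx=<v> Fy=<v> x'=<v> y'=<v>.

F_att = 5/4·(g−p) = 5/4·(-11,-1) = (-13.7500,-1.2500)
o1: d²=2 ≤ ρ²=49; F_rep = 13·(-1,1)/2² = (-3.2500,3.2500)
F = F_att + ΣF_rep = (-17.0000,2.0000)
p' = p + 1/8·F = (7.8750,4.2500)

Fx=-17.0000 Fy=2.0000 x'=7.8750 y'=4.2500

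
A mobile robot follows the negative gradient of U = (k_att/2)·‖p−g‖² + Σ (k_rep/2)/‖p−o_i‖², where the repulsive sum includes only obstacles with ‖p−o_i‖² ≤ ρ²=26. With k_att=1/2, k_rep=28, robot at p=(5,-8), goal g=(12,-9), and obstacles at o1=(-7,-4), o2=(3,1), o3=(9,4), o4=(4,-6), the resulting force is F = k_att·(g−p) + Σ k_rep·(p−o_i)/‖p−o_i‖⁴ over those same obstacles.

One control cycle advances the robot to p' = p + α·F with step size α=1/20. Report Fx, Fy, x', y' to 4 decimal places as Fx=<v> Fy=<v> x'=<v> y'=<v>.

Fx=4.6200 Fy=-2.7400 x'=5.2310 y'=-8.1370

F_att = 1/2·(g−p) = 1/2·(7,-1) = (3.5000,-0.5000)
o1: d²=160 > ρ²=26 → inactive
o2: d²=85 > ρ²=26 → inactive
o3: d²=160 > ρ²=26 → inactive
o4: d²=5 ≤ ρ²=26; F_rep = 28·(1,-2)/5² = (1.1200,-2.2400)
F = F_att + ΣF_rep = (4.6200,-2.7400)
p' = p + 1/20·F = (5.2310,-8.1370)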